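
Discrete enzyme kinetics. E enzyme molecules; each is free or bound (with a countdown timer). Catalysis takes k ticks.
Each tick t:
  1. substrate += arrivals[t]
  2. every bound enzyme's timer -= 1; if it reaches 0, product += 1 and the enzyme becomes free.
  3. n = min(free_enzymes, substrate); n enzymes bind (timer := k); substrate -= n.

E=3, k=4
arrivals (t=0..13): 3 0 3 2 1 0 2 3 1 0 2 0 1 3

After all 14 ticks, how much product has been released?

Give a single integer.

t=0: arr=3 -> substrate=0 bound=3 product=0
t=1: arr=0 -> substrate=0 bound=3 product=0
t=2: arr=3 -> substrate=3 bound=3 product=0
t=3: arr=2 -> substrate=5 bound=3 product=0
t=4: arr=1 -> substrate=3 bound=3 product=3
t=5: arr=0 -> substrate=3 bound=3 product=3
t=6: arr=2 -> substrate=5 bound=3 product=3
t=7: arr=3 -> substrate=8 bound=3 product=3
t=8: arr=1 -> substrate=6 bound=3 product=6
t=9: arr=0 -> substrate=6 bound=3 product=6
t=10: arr=2 -> substrate=8 bound=3 product=6
t=11: arr=0 -> substrate=8 bound=3 product=6
t=12: arr=1 -> substrate=6 bound=3 product=9
t=13: arr=3 -> substrate=9 bound=3 product=9

Answer: 9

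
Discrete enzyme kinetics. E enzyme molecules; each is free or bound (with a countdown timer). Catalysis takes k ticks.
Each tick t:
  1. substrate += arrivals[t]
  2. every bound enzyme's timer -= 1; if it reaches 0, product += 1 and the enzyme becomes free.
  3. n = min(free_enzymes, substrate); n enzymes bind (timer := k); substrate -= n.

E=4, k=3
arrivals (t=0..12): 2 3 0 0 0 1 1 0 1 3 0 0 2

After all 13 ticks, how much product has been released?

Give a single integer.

t=0: arr=2 -> substrate=0 bound=2 product=0
t=1: arr=3 -> substrate=1 bound=4 product=0
t=2: arr=0 -> substrate=1 bound=4 product=0
t=3: arr=0 -> substrate=0 bound=3 product=2
t=4: arr=0 -> substrate=0 bound=1 product=4
t=5: arr=1 -> substrate=0 bound=2 product=4
t=6: arr=1 -> substrate=0 bound=2 product=5
t=7: arr=0 -> substrate=0 bound=2 product=5
t=8: arr=1 -> substrate=0 bound=2 product=6
t=9: arr=3 -> substrate=0 bound=4 product=7
t=10: arr=0 -> substrate=0 bound=4 product=7
t=11: arr=0 -> substrate=0 bound=3 product=8
t=12: arr=2 -> substrate=0 bound=2 product=11

Answer: 11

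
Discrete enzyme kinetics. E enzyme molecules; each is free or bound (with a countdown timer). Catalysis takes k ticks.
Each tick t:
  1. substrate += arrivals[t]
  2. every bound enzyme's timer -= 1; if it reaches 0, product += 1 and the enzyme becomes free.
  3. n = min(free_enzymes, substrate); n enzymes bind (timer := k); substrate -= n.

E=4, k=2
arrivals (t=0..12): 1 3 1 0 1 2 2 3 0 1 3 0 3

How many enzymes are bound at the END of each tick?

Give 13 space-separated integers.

t=0: arr=1 -> substrate=0 bound=1 product=0
t=1: arr=3 -> substrate=0 bound=4 product=0
t=2: arr=1 -> substrate=0 bound=4 product=1
t=3: arr=0 -> substrate=0 bound=1 product=4
t=4: arr=1 -> substrate=0 bound=1 product=5
t=5: arr=2 -> substrate=0 bound=3 product=5
t=6: arr=2 -> substrate=0 bound=4 product=6
t=7: arr=3 -> substrate=1 bound=4 product=8
t=8: arr=0 -> substrate=0 bound=3 product=10
t=9: arr=1 -> substrate=0 bound=2 product=12
t=10: arr=3 -> substrate=0 bound=4 product=13
t=11: arr=0 -> substrate=0 bound=3 product=14
t=12: arr=3 -> substrate=0 bound=3 product=17

Answer: 1 4 4 1 1 3 4 4 3 2 4 3 3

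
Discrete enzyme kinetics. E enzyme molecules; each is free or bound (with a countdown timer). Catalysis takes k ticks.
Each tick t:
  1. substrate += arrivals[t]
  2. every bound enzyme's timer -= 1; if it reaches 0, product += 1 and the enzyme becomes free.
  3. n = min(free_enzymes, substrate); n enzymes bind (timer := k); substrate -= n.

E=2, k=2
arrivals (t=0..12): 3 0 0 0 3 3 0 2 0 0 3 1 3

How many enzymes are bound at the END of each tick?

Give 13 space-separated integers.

t=0: arr=3 -> substrate=1 bound=2 product=0
t=1: arr=0 -> substrate=1 bound=2 product=0
t=2: arr=0 -> substrate=0 bound=1 product=2
t=3: arr=0 -> substrate=0 bound=1 product=2
t=4: arr=3 -> substrate=1 bound=2 product=3
t=5: arr=3 -> substrate=4 bound=2 product=3
t=6: arr=0 -> substrate=2 bound=2 product=5
t=7: arr=2 -> substrate=4 bound=2 product=5
t=8: arr=0 -> substrate=2 bound=2 product=7
t=9: arr=0 -> substrate=2 bound=2 product=7
t=10: arr=3 -> substrate=3 bound=2 product=9
t=11: arr=1 -> substrate=4 bound=2 product=9
t=12: arr=3 -> substrate=5 bound=2 product=11

Answer: 2 2 1 1 2 2 2 2 2 2 2 2 2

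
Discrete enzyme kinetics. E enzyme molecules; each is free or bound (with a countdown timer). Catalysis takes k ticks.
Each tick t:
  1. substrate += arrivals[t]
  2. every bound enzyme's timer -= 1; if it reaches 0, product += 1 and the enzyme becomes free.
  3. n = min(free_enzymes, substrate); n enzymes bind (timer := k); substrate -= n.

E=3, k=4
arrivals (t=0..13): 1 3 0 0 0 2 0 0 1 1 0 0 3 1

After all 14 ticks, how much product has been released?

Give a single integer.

Answer: 8

Derivation:
t=0: arr=1 -> substrate=0 bound=1 product=0
t=1: arr=3 -> substrate=1 bound=3 product=0
t=2: arr=0 -> substrate=1 bound=3 product=0
t=3: arr=0 -> substrate=1 bound=3 product=0
t=4: arr=0 -> substrate=0 bound=3 product=1
t=5: arr=2 -> substrate=0 bound=3 product=3
t=6: arr=0 -> substrate=0 bound=3 product=3
t=7: arr=0 -> substrate=0 bound=3 product=3
t=8: arr=1 -> substrate=0 bound=3 product=4
t=9: arr=1 -> substrate=0 bound=2 product=6
t=10: arr=0 -> substrate=0 bound=2 product=6
t=11: arr=0 -> substrate=0 bound=2 product=6
t=12: arr=3 -> substrate=1 bound=3 product=7
t=13: arr=1 -> substrate=1 bound=3 product=8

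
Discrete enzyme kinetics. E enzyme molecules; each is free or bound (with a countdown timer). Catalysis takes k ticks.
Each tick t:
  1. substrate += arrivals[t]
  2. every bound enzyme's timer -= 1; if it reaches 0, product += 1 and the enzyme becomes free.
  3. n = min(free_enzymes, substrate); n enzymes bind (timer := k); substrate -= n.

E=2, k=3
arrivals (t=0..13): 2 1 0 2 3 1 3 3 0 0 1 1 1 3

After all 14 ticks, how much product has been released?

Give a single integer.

t=0: arr=2 -> substrate=0 bound=2 product=0
t=1: arr=1 -> substrate=1 bound=2 product=0
t=2: arr=0 -> substrate=1 bound=2 product=0
t=3: arr=2 -> substrate=1 bound=2 product=2
t=4: arr=3 -> substrate=4 bound=2 product=2
t=5: arr=1 -> substrate=5 bound=2 product=2
t=6: arr=3 -> substrate=6 bound=2 product=4
t=7: arr=3 -> substrate=9 bound=2 product=4
t=8: arr=0 -> substrate=9 bound=2 product=4
t=9: arr=0 -> substrate=7 bound=2 product=6
t=10: arr=1 -> substrate=8 bound=2 product=6
t=11: arr=1 -> substrate=9 bound=2 product=6
t=12: arr=1 -> substrate=8 bound=2 product=8
t=13: arr=3 -> substrate=11 bound=2 product=8

Answer: 8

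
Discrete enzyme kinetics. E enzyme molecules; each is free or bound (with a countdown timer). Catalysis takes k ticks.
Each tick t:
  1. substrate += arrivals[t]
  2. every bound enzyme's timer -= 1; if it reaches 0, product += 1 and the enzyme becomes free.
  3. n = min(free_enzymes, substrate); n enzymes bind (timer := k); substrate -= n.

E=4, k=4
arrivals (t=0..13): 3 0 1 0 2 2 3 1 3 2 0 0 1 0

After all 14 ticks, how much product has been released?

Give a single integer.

t=0: arr=3 -> substrate=0 bound=3 product=0
t=1: arr=0 -> substrate=0 bound=3 product=0
t=2: arr=1 -> substrate=0 bound=4 product=0
t=3: arr=0 -> substrate=0 bound=4 product=0
t=4: arr=2 -> substrate=0 bound=3 product=3
t=5: arr=2 -> substrate=1 bound=4 product=3
t=6: arr=3 -> substrate=3 bound=4 product=4
t=7: arr=1 -> substrate=4 bound=4 product=4
t=8: arr=3 -> substrate=5 bound=4 product=6
t=9: arr=2 -> substrate=6 bound=4 product=7
t=10: arr=0 -> substrate=5 bound=4 product=8
t=11: arr=0 -> substrate=5 bound=4 product=8
t=12: arr=1 -> substrate=4 bound=4 product=10
t=13: arr=0 -> substrate=3 bound=4 product=11

Answer: 11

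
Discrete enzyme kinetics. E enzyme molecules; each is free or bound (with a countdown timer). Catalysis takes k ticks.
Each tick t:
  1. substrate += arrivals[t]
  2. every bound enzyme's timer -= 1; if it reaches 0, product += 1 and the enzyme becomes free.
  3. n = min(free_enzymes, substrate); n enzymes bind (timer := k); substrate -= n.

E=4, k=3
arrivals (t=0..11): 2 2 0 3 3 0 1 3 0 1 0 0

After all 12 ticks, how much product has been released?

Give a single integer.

t=0: arr=2 -> substrate=0 bound=2 product=0
t=1: arr=2 -> substrate=0 bound=4 product=0
t=2: arr=0 -> substrate=0 bound=4 product=0
t=3: arr=3 -> substrate=1 bound=4 product=2
t=4: arr=3 -> substrate=2 bound=4 product=4
t=5: arr=0 -> substrate=2 bound=4 product=4
t=6: arr=1 -> substrate=1 bound=4 product=6
t=7: arr=3 -> substrate=2 bound=4 product=8
t=8: arr=0 -> substrate=2 bound=4 product=8
t=9: arr=1 -> substrate=1 bound=4 product=10
t=10: arr=0 -> substrate=0 bound=3 product=12
t=11: arr=0 -> substrate=0 bound=3 product=12

Answer: 12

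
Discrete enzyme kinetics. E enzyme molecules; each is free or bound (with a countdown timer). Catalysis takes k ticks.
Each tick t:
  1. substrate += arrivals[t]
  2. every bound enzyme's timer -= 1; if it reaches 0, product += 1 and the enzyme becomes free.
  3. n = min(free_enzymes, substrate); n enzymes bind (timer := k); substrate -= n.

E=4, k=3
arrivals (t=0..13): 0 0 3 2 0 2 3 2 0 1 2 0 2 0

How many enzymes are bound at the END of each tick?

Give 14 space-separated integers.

t=0: arr=0 -> substrate=0 bound=0 product=0
t=1: arr=0 -> substrate=0 bound=0 product=0
t=2: arr=3 -> substrate=0 bound=3 product=0
t=3: arr=2 -> substrate=1 bound=4 product=0
t=4: arr=0 -> substrate=1 bound=4 product=0
t=5: arr=2 -> substrate=0 bound=4 product=3
t=6: arr=3 -> substrate=2 bound=4 product=4
t=7: arr=2 -> substrate=4 bound=4 product=4
t=8: arr=0 -> substrate=1 bound=4 product=7
t=9: arr=1 -> substrate=1 bound=4 product=8
t=10: arr=2 -> substrate=3 bound=4 product=8
t=11: arr=0 -> substrate=0 bound=4 product=11
t=12: arr=2 -> substrate=1 bound=4 product=12
t=13: arr=0 -> substrate=1 bound=4 product=12

Answer: 0 0 3 4 4 4 4 4 4 4 4 4 4 4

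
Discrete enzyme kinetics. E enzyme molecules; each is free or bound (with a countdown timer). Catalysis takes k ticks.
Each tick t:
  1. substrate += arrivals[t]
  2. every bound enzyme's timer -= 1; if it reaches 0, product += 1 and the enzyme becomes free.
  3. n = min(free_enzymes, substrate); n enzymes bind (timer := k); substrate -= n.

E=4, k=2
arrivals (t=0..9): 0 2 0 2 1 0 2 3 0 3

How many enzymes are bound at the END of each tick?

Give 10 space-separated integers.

t=0: arr=0 -> substrate=0 bound=0 product=0
t=1: arr=2 -> substrate=0 bound=2 product=0
t=2: arr=0 -> substrate=0 bound=2 product=0
t=3: arr=2 -> substrate=0 bound=2 product=2
t=4: arr=1 -> substrate=0 bound=3 product=2
t=5: arr=0 -> substrate=0 bound=1 product=4
t=6: arr=2 -> substrate=0 bound=2 product=5
t=7: arr=3 -> substrate=1 bound=4 product=5
t=8: arr=0 -> substrate=0 bound=3 product=7
t=9: arr=3 -> substrate=0 bound=4 product=9

Answer: 0 2 2 2 3 1 2 4 3 4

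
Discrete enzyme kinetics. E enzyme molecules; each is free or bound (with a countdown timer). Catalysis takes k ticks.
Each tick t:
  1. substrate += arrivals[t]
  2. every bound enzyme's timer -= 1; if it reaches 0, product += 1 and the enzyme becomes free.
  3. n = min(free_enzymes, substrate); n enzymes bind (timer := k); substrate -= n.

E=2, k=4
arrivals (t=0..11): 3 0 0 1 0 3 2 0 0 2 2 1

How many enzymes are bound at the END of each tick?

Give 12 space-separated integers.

Answer: 2 2 2 2 2 2 2 2 2 2 2 2

Derivation:
t=0: arr=3 -> substrate=1 bound=2 product=0
t=1: arr=0 -> substrate=1 bound=2 product=0
t=2: arr=0 -> substrate=1 bound=2 product=0
t=3: arr=1 -> substrate=2 bound=2 product=0
t=4: arr=0 -> substrate=0 bound=2 product=2
t=5: arr=3 -> substrate=3 bound=2 product=2
t=6: arr=2 -> substrate=5 bound=2 product=2
t=7: arr=0 -> substrate=5 bound=2 product=2
t=8: arr=0 -> substrate=3 bound=2 product=4
t=9: arr=2 -> substrate=5 bound=2 product=4
t=10: arr=2 -> substrate=7 bound=2 product=4
t=11: arr=1 -> substrate=8 bound=2 product=4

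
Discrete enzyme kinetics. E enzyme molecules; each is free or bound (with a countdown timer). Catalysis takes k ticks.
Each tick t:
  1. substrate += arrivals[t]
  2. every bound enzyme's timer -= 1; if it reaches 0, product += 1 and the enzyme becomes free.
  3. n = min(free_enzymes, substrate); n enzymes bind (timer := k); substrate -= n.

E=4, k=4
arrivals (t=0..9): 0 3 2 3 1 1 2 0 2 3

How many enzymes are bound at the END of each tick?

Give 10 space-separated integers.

Answer: 0 3 4 4 4 4 4 4 4 4

Derivation:
t=0: arr=0 -> substrate=0 bound=0 product=0
t=1: arr=3 -> substrate=0 bound=3 product=0
t=2: arr=2 -> substrate=1 bound=4 product=0
t=3: arr=3 -> substrate=4 bound=4 product=0
t=4: arr=1 -> substrate=5 bound=4 product=0
t=5: arr=1 -> substrate=3 bound=4 product=3
t=6: arr=2 -> substrate=4 bound=4 product=4
t=7: arr=0 -> substrate=4 bound=4 product=4
t=8: arr=2 -> substrate=6 bound=4 product=4
t=9: arr=3 -> substrate=6 bound=4 product=7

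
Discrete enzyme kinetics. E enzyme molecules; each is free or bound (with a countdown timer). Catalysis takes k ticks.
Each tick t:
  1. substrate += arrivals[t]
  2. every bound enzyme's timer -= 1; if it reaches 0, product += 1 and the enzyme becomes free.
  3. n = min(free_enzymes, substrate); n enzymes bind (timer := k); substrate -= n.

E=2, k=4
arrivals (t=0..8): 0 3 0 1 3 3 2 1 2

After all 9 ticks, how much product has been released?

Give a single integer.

Answer: 2

Derivation:
t=0: arr=0 -> substrate=0 bound=0 product=0
t=1: arr=3 -> substrate=1 bound=2 product=0
t=2: arr=0 -> substrate=1 bound=2 product=0
t=3: arr=1 -> substrate=2 bound=2 product=0
t=4: arr=3 -> substrate=5 bound=2 product=0
t=5: arr=3 -> substrate=6 bound=2 product=2
t=6: arr=2 -> substrate=8 bound=2 product=2
t=7: arr=1 -> substrate=9 bound=2 product=2
t=8: arr=2 -> substrate=11 bound=2 product=2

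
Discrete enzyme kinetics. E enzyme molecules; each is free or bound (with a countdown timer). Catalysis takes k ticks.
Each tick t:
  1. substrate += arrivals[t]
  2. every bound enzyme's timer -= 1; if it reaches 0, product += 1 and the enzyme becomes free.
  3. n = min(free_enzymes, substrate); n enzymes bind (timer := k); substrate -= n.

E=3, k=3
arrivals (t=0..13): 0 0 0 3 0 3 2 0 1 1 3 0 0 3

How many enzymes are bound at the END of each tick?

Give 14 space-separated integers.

Answer: 0 0 0 3 3 3 3 3 3 3 3 3 3 3

Derivation:
t=0: arr=0 -> substrate=0 bound=0 product=0
t=1: arr=0 -> substrate=0 bound=0 product=0
t=2: arr=0 -> substrate=0 bound=0 product=0
t=3: arr=3 -> substrate=0 bound=3 product=0
t=4: arr=0 -> substrate=0 bound=3 product=0
t=5: arr=3 -> substrate=3 bound=3 product=0
t=6: arr=2 -> substrate=2 bound=3 product=3
t=7: arr=0 -> substrate=2 bound=3 product=3
t=8: arr=1 -> substrate=3 bound=3 product=3
t=9: arr=1 -> substrate=1 bound=3 product=6
t=10: arr=3 -> substrate=4 bound=3 product=6
t=11: arr=0 -> substrate=4 bound=3 product=6
t=12: arr=0 -> substrate=1 bound=3 product=9
t=13: arr=3 -> substrate=4 bound=3 product=9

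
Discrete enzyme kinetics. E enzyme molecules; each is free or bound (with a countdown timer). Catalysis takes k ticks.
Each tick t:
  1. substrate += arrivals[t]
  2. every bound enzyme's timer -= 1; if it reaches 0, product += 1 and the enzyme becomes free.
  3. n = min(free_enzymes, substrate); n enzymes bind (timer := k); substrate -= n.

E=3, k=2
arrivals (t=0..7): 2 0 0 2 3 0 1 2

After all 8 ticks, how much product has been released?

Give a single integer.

t=0: arr=2 -> substrate=0 bound=2 product=0
t=1: arr=0 -> substrate=0 bound=2 product=0
t=2: arr=0 -> substrate=0 bound=0 product=2
t=3: arr=2 -> substrate=0 bound=2 product=2
t=4: arr=3 -> substrate=2 bound=3 product=2
t=5: arr=0 -> substrate=0 bound=3 product=4
t=6: arr=1 -> substrate=0 bound=3 product=5
t=7: arr=2 -> substrate=0 bound=3 product=7

Answer: 7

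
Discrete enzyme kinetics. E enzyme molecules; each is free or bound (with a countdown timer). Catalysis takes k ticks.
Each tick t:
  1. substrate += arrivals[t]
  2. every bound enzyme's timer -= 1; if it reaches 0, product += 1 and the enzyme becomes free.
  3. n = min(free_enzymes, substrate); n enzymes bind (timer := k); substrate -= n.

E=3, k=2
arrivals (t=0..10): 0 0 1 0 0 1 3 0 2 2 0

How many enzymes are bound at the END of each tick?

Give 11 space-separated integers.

t=0: arr=0 -> substrate=0 bound=0 product=0
t=1: arr=0 -> substrate=0 bound=0 product=0
t=2: arr=1 -> substrate=0 bound=1 product=0
t=3: arr=0 -> substrate=0 bound=1 product=0
t=4: arr=0 -> substrate=0 bound=0 product=1
t=5: arr=1 -> substrate=0 bound=1 product=1
t=6: arr=3 -> substrate=1 bound=3 product=1
t=7: arr=0 -> substrate=0 bound=3 product=2
t=8: arr=2 -> substrate=0 bound=3 product=4
t=9: arr=2 -> substrate=1 bound=3 product=5
t=10: arr=0 -> substrate=0 bound=2 product=7

Answer: 0 0 1 1 0 1 3 3 3 3 2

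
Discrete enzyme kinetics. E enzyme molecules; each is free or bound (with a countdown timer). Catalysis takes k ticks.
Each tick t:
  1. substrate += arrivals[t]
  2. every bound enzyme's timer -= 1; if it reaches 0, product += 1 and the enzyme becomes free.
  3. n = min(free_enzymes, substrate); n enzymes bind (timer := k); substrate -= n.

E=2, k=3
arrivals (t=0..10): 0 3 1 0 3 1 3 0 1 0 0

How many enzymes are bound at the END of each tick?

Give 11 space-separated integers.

Answer: 0 2 2 2 2 2 2 2 2 2 2

Derivation:
t=0: arr=0 -> substrate=0 bound=0 product=0
t=1: arr=3 -> substrate=1 bound=2 product=0
t=2: arr=1 -> substrate=2 bound=2 product=0
t=3: arr=0 -> substrate=2 bound=2 product=0
t=4: arr=3 -> substrate=3 bound=2 product=2
t=5: arr=1 -> substrate=4 bound=2 product=2
t=6: arr=3 -> substrate=7 bound=2 product=2
t=7: arr=0 -> substrate=5 bound=2 product=4
t=8: arr=1 -> substrate=6 bound=2 product=4
t=9: arr=0 -> substrate=6 bound=2 product=4
t=10: arr=0 -> substrate=4 bound=2 product=6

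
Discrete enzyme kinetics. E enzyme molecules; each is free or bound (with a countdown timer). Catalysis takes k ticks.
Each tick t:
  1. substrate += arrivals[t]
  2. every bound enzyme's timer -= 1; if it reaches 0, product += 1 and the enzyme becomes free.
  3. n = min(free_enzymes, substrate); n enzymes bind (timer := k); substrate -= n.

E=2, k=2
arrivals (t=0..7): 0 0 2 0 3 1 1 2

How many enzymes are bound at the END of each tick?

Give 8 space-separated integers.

Answer: 0 0 2 2 2 2 2 2

Derivation:
t=0: arr=0 -> substrate=0 bound=0 product=0
t=1: arr=0 -> substrate=0 bound=0 product=0
t=2: arr=2 -> substrate=0 bound=2 product=0
t=3: arr=0 -> substrate=0 bound=2 product=0
t=4: arr=3 -> substrate=1 bound=2 product=2
t=5: arr=1 -> substrate=2 bound=2 product=2
t=6: arr=1 -> substrate=1 bound=2 product=4
t=7: arr=2 -> substrate=3 bound=2 product=4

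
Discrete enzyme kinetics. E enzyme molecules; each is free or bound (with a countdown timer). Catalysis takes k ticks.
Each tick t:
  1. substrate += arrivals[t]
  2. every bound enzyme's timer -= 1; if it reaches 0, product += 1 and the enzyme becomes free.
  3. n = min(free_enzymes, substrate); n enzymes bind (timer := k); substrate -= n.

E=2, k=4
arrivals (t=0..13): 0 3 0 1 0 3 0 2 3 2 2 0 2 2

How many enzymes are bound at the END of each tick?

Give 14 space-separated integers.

t=0: arr=0 -> substrate=0 bound=0 product=0
t=1: arr=3 -> substrate=1 bound=2 product=0
t=2: arr=0 -> substrate=1 bound=2 product=0
t=3: arr=1 -> substrate=2 bound=2 product=0
t=4: arr=0 -> substrate=2 bound=2 product=0
t=5: arr=3 -> substrate=3 bound=2 product=2
t=6: arr=0 -> substrate=3 bound=2 product=2
t=7: arr=2 -> substrate=5 bound=2 product=2
t=8: arr=3 -> substrate=8 bound=2 product=2
t=9: arr=2 -> substrate=8 bound=2 product=4
t=10: arr=2 -> substrate=10 bound=2 product=4
t=11: arr=0 -> substrate=10 bound=2 product=4
t=12: arr=2 -> substrate=12 bound=2 product=4
t=13: arr=2 -> substrate=12 bound=2 product=6

Answer: 0 2 2 2 2 2 2 2 2 2 2 2 2 2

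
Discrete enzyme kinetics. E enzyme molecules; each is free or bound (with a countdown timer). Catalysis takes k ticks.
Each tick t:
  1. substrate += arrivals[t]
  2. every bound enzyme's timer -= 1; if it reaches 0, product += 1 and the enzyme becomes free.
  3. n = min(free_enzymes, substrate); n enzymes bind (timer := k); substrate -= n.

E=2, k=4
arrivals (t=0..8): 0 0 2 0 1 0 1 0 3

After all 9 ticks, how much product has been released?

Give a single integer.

t=0: arr=0 -> substrate=0 bound=0 product=0
t=1: arr=0 -> substrate=0 bound=0 product=0
t=2: arr=2 -> substrate=0 bound=2 product=0
t=3: arr=0 -> substrate=0 bound=2 product=0
t=4: arr=1 -> substrate=1 bound=2 product=0
t=5: arr=0 -> substrate=1 bound=2 product=0
t=6: arr=1 -> substrate=0 bound=2 product=2
t=7: arr=0 -> substrate=0 bound=2 product=2
t=8: arr=3 -> substrate=3 bound=2 product=2

Answer: 2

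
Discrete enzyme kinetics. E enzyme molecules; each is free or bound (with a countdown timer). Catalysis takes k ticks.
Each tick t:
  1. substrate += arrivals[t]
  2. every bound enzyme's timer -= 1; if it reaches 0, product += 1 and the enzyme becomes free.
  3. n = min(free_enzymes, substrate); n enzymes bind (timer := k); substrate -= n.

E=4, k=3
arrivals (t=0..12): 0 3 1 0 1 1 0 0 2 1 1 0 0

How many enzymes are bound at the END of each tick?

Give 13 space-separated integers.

Answer: 0 3 4 4 2 2 2 1 2 3 4 2 1

Derivation:
t=0: arr=0 -> substrate=0 bound=0 product=0
t=1: arr=3 -> substrate=0 bound=3 product=0
t=2: arr=1 -> substrate=0 bound=4 product=0
t=3: arr=0 -> substrate=0 bound=4 product=0
t=4: arr=1 -> substrate=0 bound=2 product=3
t=5: arr=1 -> substrate=0 bound=2 product=4
t=6: arr=0 -> substrate=0 bound=2 product=4
t=7: arr=0 -> substrate=0 bound=1 product=5
t=8: arr=2 -> substrate=0 bound=2 product=6
t=9: arr=1 -> substrate=0 bound=3 product=6
t=10: arr=1 -> substrate=0 bound=4 product=6
t=11: arr=0 -> substrate=0 bound=2 product=8
t=12: arr=0 -> substrate=0 bound=1 product=9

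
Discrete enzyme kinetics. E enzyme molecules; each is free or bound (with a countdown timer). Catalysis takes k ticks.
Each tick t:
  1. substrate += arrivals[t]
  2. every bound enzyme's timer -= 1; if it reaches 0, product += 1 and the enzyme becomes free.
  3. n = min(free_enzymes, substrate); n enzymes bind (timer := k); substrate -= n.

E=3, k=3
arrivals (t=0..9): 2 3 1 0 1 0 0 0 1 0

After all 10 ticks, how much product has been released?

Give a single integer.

Answer: 7

Derivation:
t=0: arr=2 -> substrate=0 bound=2 product=0
t=1: arr=3 -> substrate=2 bound=3 product=0
t=2: arr=1 -> substrate=3 bound=3 product=0
t=3: arr=0 -> substrate=1 bound=3 product=2
t=4: arr=1 -> substrate=1 bound=3 product=3
t=5: arr=0 -> substrate=1 bound=3 product=3
t=6: arr=0 -> substrate=0 bound=2 product=5
t=7: arr=0 -> substrate=0 bound=1 product=6
t=8: arr=1 -> substrate=0 bound=2 product=6
t=9: arr=0 -> substrate=0 bound=1 product=7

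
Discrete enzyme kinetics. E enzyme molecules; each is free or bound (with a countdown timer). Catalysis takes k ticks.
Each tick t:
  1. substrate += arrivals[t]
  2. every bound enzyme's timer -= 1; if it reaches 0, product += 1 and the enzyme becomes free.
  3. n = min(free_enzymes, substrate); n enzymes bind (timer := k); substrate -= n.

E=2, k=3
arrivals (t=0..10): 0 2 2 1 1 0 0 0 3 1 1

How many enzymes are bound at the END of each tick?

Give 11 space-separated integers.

t=0: arr=0 -> substrate=0 bound=0 product=0
t=1: arr=2 -> substrate=0 bound=2 product=0
t=2: arr=2 -> substrate=2 bound=2 product=0
t=3: arr=1 -> substrate=3 bound=2 product=0
t=4: arr=1 -> substrate=2 bound=2 product=2
t=5: arr=0 -> substrate=2 bound=2 product=2
t=6: arr=0 -> substrate=2 bound=2 product=2
t=7: arr=0 -> substrate=0 bound=2 product=4
t=8: arr=3 -> substrate=3 bound=2 product=4
t=9: arr=1 -> substrate=4 bound=2 product=4
t=10: arr=1 -> substrate=3 bound=2 product=6

Answer: 0 2 2 2 2 2 2 2 2 2 2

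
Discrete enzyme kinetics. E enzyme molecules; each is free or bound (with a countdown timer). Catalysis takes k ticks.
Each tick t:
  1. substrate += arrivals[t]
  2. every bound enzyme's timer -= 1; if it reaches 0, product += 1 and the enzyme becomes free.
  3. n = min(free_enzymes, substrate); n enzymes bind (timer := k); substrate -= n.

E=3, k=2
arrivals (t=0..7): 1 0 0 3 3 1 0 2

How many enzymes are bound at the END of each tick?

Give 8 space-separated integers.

Answer: 1 1 0 3 3 3 3 3

Derivation:
t=0: arr=1 -> substrate=0 bound=1 product=0
t=1: arr=0 -> substrate=0 bound=1 product=0
t=2: arr=0 -> substrate=0 bound=0 product=1
t=3: arr=3 -> substrate=0 bound=3 product=1
t=4: arr=3 -> substrate=3 bound=3 product=1
t=5: arr=1 -> substrate=1 bound=3 product=4
t=6: arr=0 -> substrate=1 bound=3 product=4
t=7: arr=2 -> substrate=0 bound=3 product=7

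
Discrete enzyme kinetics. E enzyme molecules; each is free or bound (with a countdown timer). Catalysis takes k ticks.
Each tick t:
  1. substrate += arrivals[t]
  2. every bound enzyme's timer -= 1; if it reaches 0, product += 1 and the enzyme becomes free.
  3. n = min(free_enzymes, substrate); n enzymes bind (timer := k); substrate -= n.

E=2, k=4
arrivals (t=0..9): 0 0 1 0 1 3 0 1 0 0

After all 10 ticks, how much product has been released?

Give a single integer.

t=0: arr=0 -> substrate=0 bound=0 product=0
t=1: arr=0 -> substrate=0 bound=0 product=0
t=2: arr=1 -> substrate=0 bound=1 product=0
t=3: arr=0 -> substrate=0 bound=1 product=0
t=4: arr=1 -> substrate=0 bound=2 product=0
t=5: arr=3 -> substrate=3 bound=2 product=0
t=6: arr=0 -> substrate=2 bound=2 product=1
t=7: arr=1 -> substrate=3 bound=2 product=1
t=8: arr=0 -> substrate=2 bound=2 product=2
t=9: arr=0 -> substrate=2 bound=2 product=2

Answer: 2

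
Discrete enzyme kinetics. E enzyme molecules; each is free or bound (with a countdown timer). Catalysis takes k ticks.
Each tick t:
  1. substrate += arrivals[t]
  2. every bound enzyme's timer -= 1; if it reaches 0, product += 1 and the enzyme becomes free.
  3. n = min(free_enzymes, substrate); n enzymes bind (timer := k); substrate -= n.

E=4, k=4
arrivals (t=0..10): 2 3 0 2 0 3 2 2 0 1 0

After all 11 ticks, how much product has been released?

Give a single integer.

t=0: arr=2 -> substrate=0 bound=2 product=0
t=1: arr=3 -> substrate=1 bound=4 product=0
t=2: arr=0 -> substrate=1 bound=4 product=0
t=3: arr=2 -> substrate=3 bound=4 product=0
t=4: arr=0 -> substrate=1 bound=4 product=2
t=5: arr=3 -> substrate=2 bound=4 product=4
t=6: arr=2 -> substrate=4 bound=4 product=4
t=7: arr=2 -> substrate=6 bound=4 product=4
t=8: arr=0 -> substrate=4 bound=4 product=6
t=9: arr=1 -> substrate=3 bound=4 product=8
t=10: arr=0 -> substrate=3 bound=4 product=8

Answer: 8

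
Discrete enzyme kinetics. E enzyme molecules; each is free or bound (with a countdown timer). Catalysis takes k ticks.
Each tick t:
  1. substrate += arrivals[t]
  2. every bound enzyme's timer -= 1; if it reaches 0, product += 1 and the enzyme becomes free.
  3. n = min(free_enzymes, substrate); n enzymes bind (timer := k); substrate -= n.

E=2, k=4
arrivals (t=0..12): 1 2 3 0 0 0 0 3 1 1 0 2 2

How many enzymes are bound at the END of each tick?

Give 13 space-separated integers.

t=0: arr=1 -> substrate=0 bound=1 product=0
t=1: arr=2 -> substrate=1 bound=2 product=0
t=2: arr=3 -> substrate=4 bound=2 product=0
t=3: arr=0 -> substrate=4 bound=2 product=0
t=4: arr=0 -> substrate=3 bound=2 product=1
t=5: arr=0 -> substrate=2 bound=2 product=2
t=6: arr=0 -> substrate=2 bound=2 product=2
t=7: arr=3 -> substrate=5 bound=2 product=2
t=8: arr=1 -> substrate=5 bound=2 product=3
t=9: arr=1 -> substrate=5 bound=2 product=4
t=10: arr=0 -> substrate=5 bound=2 product=4
t=11: arr=2 -> substrate=7 bound=2 product=4
t=12: arr=2 -> substrate=8 bound=2 product=5

Answer: 1 2 2 2 2 2 2 2 2 2 2 2 2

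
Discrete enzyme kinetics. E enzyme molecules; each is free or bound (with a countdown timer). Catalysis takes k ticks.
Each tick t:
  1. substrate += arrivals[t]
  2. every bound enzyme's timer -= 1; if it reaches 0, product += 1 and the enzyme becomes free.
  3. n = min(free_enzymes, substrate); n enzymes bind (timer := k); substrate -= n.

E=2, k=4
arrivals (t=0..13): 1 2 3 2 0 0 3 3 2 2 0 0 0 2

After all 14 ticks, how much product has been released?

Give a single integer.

Answer: 6

Derivation:
t=0: arr=1 -> substrate=0 bound=1 product=0
t=1: arr=2 -> substrate=1 bound=2 product=0
t=2: arr=3 -> substrate=4 bound=2 product=0
t=3: arr=2 -> substrate=6 bound=2 product=0
t=4: arr=0 -> substrate=5 bound=2 product=1
t=5: arr=0 -> substrate=4 bound=2 product=2
t=6: arr=3 -> substrate=7 bound=2 product=2
t=7: arr=3 -> substrate=10 bound=2 product=2
t=8: arr=2 -> substrate=11 bound=2 product=3
t=9: arr=2 -> substrate=12 bound=2 product=4
t=10: arr=0 -> substrate=12 bound=2 product=4
t=11: arr=0 -> substrate=12 bound=2 product=4
t=12: arr=0 -> substrate=11 bound=2 product=5
t=13: arr=2 -> substrate=12 bound=2 product=6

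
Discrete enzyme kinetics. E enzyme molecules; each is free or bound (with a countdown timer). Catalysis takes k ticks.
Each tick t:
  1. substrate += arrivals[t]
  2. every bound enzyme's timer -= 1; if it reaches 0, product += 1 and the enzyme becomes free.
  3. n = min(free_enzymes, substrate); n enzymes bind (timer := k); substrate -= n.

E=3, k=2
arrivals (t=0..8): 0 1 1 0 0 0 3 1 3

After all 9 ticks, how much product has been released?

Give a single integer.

Answer: 5

Derivation:
t=0: arr=0 -> substrate=0 bound=0 product=0
t=1: arr=1 -> substrate=0 bound=1 product=0
t=2: arr=1 -> substrate=0 bound=2 product=0
t=3: arr=0 -> substrate=0 bound=1 product=1
t=4: arr=0 -> substrate=0 bound=0 product=2
t=5: arr=0 -> substrate=0 bound=0 product=2
t=6: arr=3 -> substrate=0 bound=3 product=2
t=7: arr=1 -> substrate=1 bound=3 product=2
t=8: arr=3 -> substrate=1 bound=3 product=5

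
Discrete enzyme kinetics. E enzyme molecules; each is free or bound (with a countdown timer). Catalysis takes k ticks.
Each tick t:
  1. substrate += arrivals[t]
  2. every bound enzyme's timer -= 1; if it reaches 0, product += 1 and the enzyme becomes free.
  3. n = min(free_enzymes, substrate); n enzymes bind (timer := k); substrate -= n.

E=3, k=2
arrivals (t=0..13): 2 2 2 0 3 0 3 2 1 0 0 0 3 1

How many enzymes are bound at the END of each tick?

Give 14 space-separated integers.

Answer: 2 3 3 3 3 3 3 3 3 3 1 0 3 3

Derivation:
t=0: arr=2 -> substrate=0 bound=2 product=0
t=1: arr=2 -> substrate=1 bound=3 product=0
t=2: arr=2 -> substrate=1 bound=3 product=2
t=3: arr=0 -> substrate=0 bound=3 product=3
t=4: arr=3 -> substrate=1 bound=3 product=5
t=5: arr=0 -> substrate=0 bound=3 product=6
t=6: arr=3 -> substrate=1 bound=3 product=8
t=7: arr=2 -> substrate=2 bound=3 product=9
t=8: arr=1 -> substrate=1 bound=3 product=11
t=9: arr=0 -> substrate=0 bound=3 product=12
t=10: arr=0 -> substrate=0 bound=1 product=14
t=11: arr=0 -> substrate=0 bound=0 product=15
t=12: arr=3 -> substrate=0 bound=3 product=15
t=13: arr=1 -> substrate=1 bound=3 product=15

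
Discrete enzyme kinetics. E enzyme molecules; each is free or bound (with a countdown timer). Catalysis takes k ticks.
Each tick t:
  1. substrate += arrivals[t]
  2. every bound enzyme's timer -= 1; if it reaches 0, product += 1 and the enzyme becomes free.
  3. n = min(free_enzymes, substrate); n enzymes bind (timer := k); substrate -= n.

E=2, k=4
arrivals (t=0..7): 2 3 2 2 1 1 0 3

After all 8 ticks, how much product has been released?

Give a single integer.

t=0: arr=2 -> substrate=0 bound=2 product=0
t=1: arr=3 -> substrate=3 bound=2 product=0
t=2: arr=2 -> substrate=5 bound=2 product=0
t=3: arr=2 -> substrate=7 bound=2 product=0
t=4: arr=1 -> substrate=6 bound=2 product=2
t=5: arr=1 -> substrate=7 bound=2 product=2
t=6: arr=0 -> substrate=7 bound=2 product=2
t=7: arr=3 -> substrate=10 bound=2 product=2

Answer: 2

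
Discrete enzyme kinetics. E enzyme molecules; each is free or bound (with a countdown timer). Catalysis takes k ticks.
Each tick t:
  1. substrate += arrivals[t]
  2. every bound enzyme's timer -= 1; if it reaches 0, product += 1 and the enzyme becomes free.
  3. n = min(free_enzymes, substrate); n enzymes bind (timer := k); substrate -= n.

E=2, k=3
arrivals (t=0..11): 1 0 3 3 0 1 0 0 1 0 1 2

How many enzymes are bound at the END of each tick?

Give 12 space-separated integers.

Answer: 1 1 2 2 2 2 2 2 2 2 2 2

Derivation:
t=0: arr=1 -> substrate=0 bound=1 product=0
t=1: arr=0 -> substrate=0 bound=1 product=0
t=2: arr=3 -> substrate=2 bound=2 product=0
t=3: arr=3 -> substrate=4 bound=2 product=1
t=4: arr=0 -> substrate=4 bound=2 product=1
t=5: arr=1 -> substrate=4 bound=2 product=2
t=6: arr=0 -> substrate=3 bound=2 product=3
t=7: arr=0 -> substrate=3 bound=2 product=3
t=8: arr=1 -> substrate=3 bound=2 product=4
t=9: arr=0 -> substrate=2 bound=2 product=5
t=10: arr=1 -> substrate=3 bound=2 product=5
t=11: arr=2 -> substrate=4 bound=2 product=6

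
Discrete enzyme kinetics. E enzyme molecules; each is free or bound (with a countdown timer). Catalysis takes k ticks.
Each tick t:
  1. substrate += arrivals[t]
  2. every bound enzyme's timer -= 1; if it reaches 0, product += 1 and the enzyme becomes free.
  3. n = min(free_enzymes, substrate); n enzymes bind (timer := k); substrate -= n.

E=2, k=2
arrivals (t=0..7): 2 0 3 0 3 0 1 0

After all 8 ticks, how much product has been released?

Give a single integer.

t=0: arr=2 -> substrate=0 bound=2 product=0
t=1: arr=0 -> substrate=0 bound=2 product=0
t=2: arr=3 -> substrate=1 bound=2 product=2
t=3: arr=0 -> substrate=1 bound=2 product=2
t=4: arr=3 -> substrate=2 bound=2 product=4
t=5: arr=0 -> substrate=2 bound=2 product=4
t=6: arr=1 -> substrate=1 bound=2 product=6
t=7: arr=0 -> substrate=1 bound=2 product=6

Answer: 6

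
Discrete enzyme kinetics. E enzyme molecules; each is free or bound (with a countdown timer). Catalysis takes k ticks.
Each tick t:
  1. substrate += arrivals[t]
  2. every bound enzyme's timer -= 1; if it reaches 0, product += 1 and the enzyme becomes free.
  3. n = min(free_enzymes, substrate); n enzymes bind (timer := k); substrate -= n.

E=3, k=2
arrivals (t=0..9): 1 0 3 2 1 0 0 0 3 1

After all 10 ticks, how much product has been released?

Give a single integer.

t=0: arr=1 -> substrate=0 bound=1 product=0
t=1: arr=0 -> substrate=0 bound=1 product=0
t=2: arr=3 -> substrate=0 bound=3 product=1
t=3: arr=2 -> substrate=2 bound=3 product=1
t=4: arr=1 -> substrate=0 bound=3 product=4
t=5: arr=0 -> substrate=0 bound=3 product=4
t=6: arr=0 -> substrate=0 bound=0 product=7
t=7: arr=0 -> substrate=0 bound=0 product=7
t=8: arr=3 -> substrate=0 bound=3 product=7
t=9: arr=1 -> substrate=1 bound=3 product=7

Answer: 7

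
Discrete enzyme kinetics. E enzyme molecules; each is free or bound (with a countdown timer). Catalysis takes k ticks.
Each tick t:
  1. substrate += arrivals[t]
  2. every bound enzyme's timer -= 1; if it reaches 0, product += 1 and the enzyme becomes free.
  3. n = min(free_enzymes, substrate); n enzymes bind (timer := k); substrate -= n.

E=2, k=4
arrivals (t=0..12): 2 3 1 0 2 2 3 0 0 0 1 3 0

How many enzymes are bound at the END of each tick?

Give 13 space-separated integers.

t=0: arr=2 -> substrate=0 bound=2 product=0
t=1: arr=3 -> substrate=3 bound=2 product=0
t=2: arr=1 -> substrate=4 bound=2 product=0
t=3: arr=0 -> substrate=4 bound=2 product=0
t=4: arr=2 -> substrate=4 bound=2 product=2
t=5: arr=2 -> substrate=6 bound=2 product=2
t=6: arr=3 -> substrate=9 bound=2 product=2
t=7: arr=0 -> substrate=9 bound=2 product=2
t=8: arr=0 -> substrate=7 bound=2 product=4
t=9: arr=0 -> substrate=7 bound=2 product=4
t=10: arr=1 -> substrate=8 bound=2 product=4
t=11: arr=3 -> substrate=11 bound=2 product=4
t=12: arr=0 -> substrate=9 bound=2 product=6

Answer: 2 2 2 2 2 2 2 2 2 2 2 2 2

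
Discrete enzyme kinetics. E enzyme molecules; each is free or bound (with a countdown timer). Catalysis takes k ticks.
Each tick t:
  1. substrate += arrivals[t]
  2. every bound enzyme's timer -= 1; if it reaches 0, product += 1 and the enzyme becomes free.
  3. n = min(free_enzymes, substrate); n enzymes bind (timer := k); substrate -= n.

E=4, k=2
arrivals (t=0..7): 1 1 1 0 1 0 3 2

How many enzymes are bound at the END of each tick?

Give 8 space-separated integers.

Answer: 1 2 2 1 1 1 3 4

Derivation:
t=0: arr=1 -> substrate=0 bound=1 product=0
t=1: arr=1 -> substrate=0 bound=2 product=0
t=2: arr=1 -> substrate=0 bound=2 product=1
t=3: arr=0 -> substrate=0 bound=1 product=2
t=4: arr=1 -> substrate=0 bound=1 product=3
t=5: arr=0 -> substrate=0 bound=1 product=3
t=6: arr=3 -> substrate=0 bound=3 product=4
t=7: arr=2 -> substrate=1 bound=4 product=4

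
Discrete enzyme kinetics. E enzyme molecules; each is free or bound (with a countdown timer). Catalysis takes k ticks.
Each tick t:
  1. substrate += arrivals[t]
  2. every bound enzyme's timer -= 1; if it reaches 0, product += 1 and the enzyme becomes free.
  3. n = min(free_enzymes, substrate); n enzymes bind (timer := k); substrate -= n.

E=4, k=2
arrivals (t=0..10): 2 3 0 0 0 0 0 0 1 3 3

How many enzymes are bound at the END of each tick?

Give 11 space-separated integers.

t=0: arr=2 -> substrate=0 bound=2 product=0
t=1: arr=3 -> substrate=1 bound=4 product=0
t=2: arr=0 -> substrate=0 bound=3 product=2
t=3: arr=0 -> substrate=0 bound=1 product=4
t=4: arr=0 -> substrate=0 bound=0 product=5
t=5: arr=0 -> substrate=0 bound=0 product=5
t=6: arr=0 -> substrate=0 bound=0 product=5
t=7: arr=0 -> substrate=0 bound=0 product=5
t=8: arr=1 -> substrate=0 bound=1 product=5
t=9: arr=3 -> substrate=0 bound=4 product=5
t=10: arr=3 -> substrate=2 bound=4 product=6

Answer: 2 4 3 1 0 0 0 0 1 4 4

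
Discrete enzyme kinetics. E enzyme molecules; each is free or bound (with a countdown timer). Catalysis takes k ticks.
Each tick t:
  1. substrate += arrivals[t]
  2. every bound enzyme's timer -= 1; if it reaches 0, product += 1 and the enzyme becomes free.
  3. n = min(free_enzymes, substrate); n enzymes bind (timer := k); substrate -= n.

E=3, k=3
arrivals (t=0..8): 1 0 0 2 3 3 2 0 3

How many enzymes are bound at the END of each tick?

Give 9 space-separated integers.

t=0: arr=1 -> substrate=0 bound=1 product=0
t=1: arr=0 -> substrate=0 bound=1 product=0
t=2: arr=0 -> substrate=0 bound=1 product=0
t=3: arr=2 -> substrate=0 bound=2 product=1
t=4: arr=3 -> substrate=2 bound=3 product=1
t=5: arr=3 -> substrate=5 bound=3 product=1
t=6: arr=2 -> substrate=5 bound=3 product=3
t=7: arr=0 -> substrate=4 bound=3 product=4
t=8: arr=3 -> substrate=7 bound=3 product=4

Answer: 1 1 1 2 3 3 3 3 3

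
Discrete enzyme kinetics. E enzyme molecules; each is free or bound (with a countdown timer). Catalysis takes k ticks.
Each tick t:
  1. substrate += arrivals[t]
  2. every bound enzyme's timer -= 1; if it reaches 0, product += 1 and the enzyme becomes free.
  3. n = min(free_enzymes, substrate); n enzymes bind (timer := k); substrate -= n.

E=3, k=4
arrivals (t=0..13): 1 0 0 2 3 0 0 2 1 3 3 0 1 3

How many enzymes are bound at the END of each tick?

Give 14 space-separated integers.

Answer: 1 1 1 3 3 3 3 3 3 3 3 3 3 3

Derivation:
t=0: arr=1 -> substrate=0 bound=1 product=0
t=1: arr=0 -> substrate=0 bound=1 product=0
t=2: arr=0 -> substrate=0 bound=1 product=0
t=3: arr=2 -> substrate=0 bound=3 product=0
t=4: arr=3 -> substrate=2 bound=3 product=1
t=5: arr=0 -> substrate=2 bound=3 product=1
t=6: arr=0 -> substrate=2 bound=3 product=1
t=7: arr=2 -> substrate=2 bound=3 product=3
t=8: arr=1 -> substrate=2 bound=3 product=4
t=9: arr=3 -> substrate=5 bound=3 product=4
t=10: arr=3 -> substrate=8 bound=3 product=4
t=11: arr=0 -> substrate=6 bound=3 product=6
t=12: arr=1 -> substrate=6 bound=3 product=7
t=13: arr=3 -> substrate=9 bound=3 product=7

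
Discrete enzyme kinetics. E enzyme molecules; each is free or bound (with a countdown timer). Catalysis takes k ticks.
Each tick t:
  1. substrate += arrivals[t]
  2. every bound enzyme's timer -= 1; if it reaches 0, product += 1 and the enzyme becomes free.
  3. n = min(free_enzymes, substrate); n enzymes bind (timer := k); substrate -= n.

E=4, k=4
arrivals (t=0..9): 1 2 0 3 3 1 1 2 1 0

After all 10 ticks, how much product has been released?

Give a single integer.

Answer: 7

Derivation:
t=0: arr=1 -> substrate=0 bound=1 product=0
t=1: arr=2 -> substrate=0 bound=3 product=0
t=2: arr=0 -> substrate=0 bound=3 product=0
t=3: arr=3 -> substrate=2 bound=4 product=0
t=4: arr=3 -> substrate=4 bound=4 product=1
t=5: arr=1 -> substrate=3 bound=4 product=3
t=6: arr=1 -> substrate=4 bound=4 product=3
t=7: arr=2 -> substrate=5 bound=4 product=4
t=8: arr=1 -> substrate=5 bound=4 product=5
t=9: arr=0 -> substrate=3 bound=4 product=7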